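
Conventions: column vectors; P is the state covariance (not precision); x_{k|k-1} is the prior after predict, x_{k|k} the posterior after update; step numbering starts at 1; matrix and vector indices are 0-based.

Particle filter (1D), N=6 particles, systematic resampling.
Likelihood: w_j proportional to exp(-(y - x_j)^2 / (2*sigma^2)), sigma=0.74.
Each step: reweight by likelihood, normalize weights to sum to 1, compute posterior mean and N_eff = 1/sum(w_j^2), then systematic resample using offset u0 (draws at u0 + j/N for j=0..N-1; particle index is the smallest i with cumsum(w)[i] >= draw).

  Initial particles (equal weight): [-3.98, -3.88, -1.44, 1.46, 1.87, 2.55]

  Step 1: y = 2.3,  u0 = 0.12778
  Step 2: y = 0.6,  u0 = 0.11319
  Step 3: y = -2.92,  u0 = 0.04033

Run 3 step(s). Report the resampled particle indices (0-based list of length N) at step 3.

step 1: w=[0.0000, 0.0000, 0.0000, 0.2269, 0.3650, 0.4081]  mean=2.0545  Neff=2.8469  idx=[3, 4, 4, 5, 5, 5]
step 2: w=[0.4798, 0.2162, 0.2162, 0.0293, 0.0293, 0.0293]  mean=1.7330  Neff=3.0649  idx=[0, 0, 0, 1, 2, 4]
step 3: w=[0.3263, 0.3263, 0.3263, 0.0105, 0.0105, 0.0000]  mean=1.4687  Neff=3.1285  idx=[0, 0, 1, 1, 2, 2]

resampled_idx = [0, 0, 1, 1, 2, 2]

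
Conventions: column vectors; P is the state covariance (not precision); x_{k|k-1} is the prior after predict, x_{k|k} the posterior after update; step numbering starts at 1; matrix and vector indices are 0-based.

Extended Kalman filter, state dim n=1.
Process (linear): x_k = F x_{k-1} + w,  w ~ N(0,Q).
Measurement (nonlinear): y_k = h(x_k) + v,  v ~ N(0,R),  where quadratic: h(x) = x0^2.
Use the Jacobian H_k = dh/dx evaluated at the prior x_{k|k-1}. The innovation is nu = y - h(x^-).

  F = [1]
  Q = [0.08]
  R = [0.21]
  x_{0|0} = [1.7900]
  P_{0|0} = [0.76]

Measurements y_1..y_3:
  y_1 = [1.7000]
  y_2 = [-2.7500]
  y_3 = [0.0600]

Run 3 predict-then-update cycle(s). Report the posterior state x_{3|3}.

step 1: x^-=[1.7900]  P^-=[0.8400]  H_jac=[3.5800]  S=[10.9758]  K=[0.2740]  nu=[-1.5041]  x^+=[1.3779]  P^+=[0.0161]
step 2: x^-=[1.3779]  P^-=[0.0961]  H_jac=[2.7558]  S=[0.9396]  K=[0.2818]  nu=[-4.6486]  x^+=[0.0681]  P^+=[0.0215]
step 3: x^-=[0.0681]  P^-=[0.1015]  H_jac=[0.1361]  S=[0.2119]  K=[0.0652]  nu=[0.0554]  x^+=[0.0717]  P^+=[0.1006]

x_post = [0.0717]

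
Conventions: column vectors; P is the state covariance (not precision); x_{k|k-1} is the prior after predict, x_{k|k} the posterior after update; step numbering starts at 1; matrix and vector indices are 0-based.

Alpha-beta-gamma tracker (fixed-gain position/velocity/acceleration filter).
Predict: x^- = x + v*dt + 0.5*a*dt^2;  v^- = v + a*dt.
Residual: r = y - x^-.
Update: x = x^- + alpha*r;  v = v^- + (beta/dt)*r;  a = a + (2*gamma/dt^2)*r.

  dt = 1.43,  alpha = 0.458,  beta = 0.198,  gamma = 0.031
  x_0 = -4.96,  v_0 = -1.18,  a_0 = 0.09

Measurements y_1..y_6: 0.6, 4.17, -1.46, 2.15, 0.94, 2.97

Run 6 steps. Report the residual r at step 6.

step 1: x_pred=-6.5554  r=7.1554  x^+=-3.2782  v^+=-0.0606  a^+=0.3069
step 2: x_pred=-3.0510  r=7.2210  x^+=0.2562  v^+=1.3782  a^+=0.5259
step 3: x_pred=2.7648  r=-4.2248  x^+=0.8298  v^+=1.5452  a^+=0.3978
step 4: x_pred=3.4462  r=-1.2962  x^+=2.8526  v^+=1.9346  a^+=0.3585
step 5: x_pred=5.9856  r=-5.0456  x^+=3.6747  v^+=1.7486  a^+=0.2055
step 6: x_pred=6.3854  r=-3.4154  x^+=4.8211  v^+=1.5696  a^+=0.1020

resid = -3.4154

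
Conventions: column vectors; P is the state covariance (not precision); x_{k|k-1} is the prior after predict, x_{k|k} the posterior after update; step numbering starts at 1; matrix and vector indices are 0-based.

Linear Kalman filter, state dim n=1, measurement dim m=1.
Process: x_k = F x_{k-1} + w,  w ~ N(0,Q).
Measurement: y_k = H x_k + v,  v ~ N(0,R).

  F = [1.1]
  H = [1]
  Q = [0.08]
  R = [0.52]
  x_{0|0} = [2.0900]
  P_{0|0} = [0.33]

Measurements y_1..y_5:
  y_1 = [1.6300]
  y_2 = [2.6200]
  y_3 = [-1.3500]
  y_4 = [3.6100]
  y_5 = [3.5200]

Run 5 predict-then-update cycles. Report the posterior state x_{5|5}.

x_post = [2.7695]

step 1: x^-=[2.2990]  P^-=[0.4793]  S=[0.9993]  K=[0.4796]  nu=[-0.6690]  x^+=[1.9781]  P^+=[0.2494]
step 2: x^-=[2.1759]  P^-=[0.3818]  S=[0.9018]  K=[0.4234]  nu=[0.4441]  x^+=[2.3639]  P^+=[0.2202]
step 3: x^-=[2.6003]  P^-=[0.3464]  S=[0.8664]  K=[0.3998]  nu=[-3.9503]  x^+=[1.0210]  P^+=[0.2079]
step 4: x^-=[1.1231]  P^-=[0.3316]  S=[0.8516]  K=[0.3894]  nu=[2.4869]  x^+=[2.0914]  P^+=[0.2025]
step 5: x^-=[2.3005]  P^-=[0.3250]  S=[0.8450]  K=[0.3846]  nu=[1.2195]  x^+=[2.7695]  P^+=[0.2000]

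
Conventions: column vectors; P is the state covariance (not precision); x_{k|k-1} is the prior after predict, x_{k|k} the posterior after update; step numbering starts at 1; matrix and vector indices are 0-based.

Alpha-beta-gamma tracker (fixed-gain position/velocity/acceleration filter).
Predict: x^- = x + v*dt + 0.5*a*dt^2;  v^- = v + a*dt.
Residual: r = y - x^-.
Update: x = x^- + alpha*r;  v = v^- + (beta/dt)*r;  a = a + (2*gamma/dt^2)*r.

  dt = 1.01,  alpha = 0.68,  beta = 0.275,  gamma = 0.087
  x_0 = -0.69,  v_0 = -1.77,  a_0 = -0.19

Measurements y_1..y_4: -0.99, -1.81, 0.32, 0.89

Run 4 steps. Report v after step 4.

v_post = 1.3115

step 1: x_pred=-2.5746  r=1.5846  x^+=-1.4971  v^+=-1.5304  a^+=0.0803
step 2: x_pred=-3.0019  r=1.1919  x^+=-2.1914  v^+=-1.1248  a^+=0.2836
step 3: x_pred=-3.1828  r=3.5028  x^+=-0.8009  v^+=0.1153  a^+=0.8811
step 4: x_pred=-0.2350  r=1.1250  x^+=0.5300  v^+=1.3115  a^+=1.0730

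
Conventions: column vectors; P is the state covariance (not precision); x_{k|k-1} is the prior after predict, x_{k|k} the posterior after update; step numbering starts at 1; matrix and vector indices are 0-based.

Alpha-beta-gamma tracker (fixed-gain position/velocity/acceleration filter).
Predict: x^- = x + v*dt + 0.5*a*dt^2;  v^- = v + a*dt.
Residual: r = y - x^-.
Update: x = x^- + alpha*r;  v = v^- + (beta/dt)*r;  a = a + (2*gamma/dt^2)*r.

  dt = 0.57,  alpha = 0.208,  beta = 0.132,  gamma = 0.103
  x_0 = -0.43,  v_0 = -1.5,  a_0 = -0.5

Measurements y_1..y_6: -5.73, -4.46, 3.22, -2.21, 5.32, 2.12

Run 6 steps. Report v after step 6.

v_post = 13.1322

step 1: x_pred=-1.3662  r=-4.3638  x^+=-2.2739  v^+=-2.7956  a^+=-3.2668
step 2: x_pred=-4.3981  r=-0.0619  x^+=-4.4109  v^+=-4.6720  a^+=-3.3061
step 3: x_pred=-7.6110  r=10.8310  x^+=-5.3582  v^+=-4.0482  a^+=3.5612
step 4: x_pred=-7.0871  r=4.8771  x^+=-6.0727  v^+=-0.8889  a^+=6.6536
step 5: x_pred=-5.4985  r=10.8185  x^+=-3.2482  v^+=5.4090  a^+=13.5129
step 6: x_pred=2.0301  r=0.0899  x^+=2.0488  v^+=13.1322  a^+=13.5699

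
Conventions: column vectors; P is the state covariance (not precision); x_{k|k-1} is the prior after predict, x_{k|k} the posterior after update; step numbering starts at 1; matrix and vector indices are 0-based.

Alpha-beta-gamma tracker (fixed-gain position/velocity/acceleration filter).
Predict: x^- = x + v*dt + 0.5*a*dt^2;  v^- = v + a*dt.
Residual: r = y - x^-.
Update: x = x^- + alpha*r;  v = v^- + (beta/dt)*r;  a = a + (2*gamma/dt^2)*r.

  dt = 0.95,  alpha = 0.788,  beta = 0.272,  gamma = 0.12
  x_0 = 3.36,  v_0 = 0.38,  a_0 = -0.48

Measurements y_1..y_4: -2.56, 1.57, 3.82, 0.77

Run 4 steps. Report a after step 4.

step 1: x_pred=3.5044  r=-6.0644  x^+=-1.2743  v^+=-1.8123  a^+=-2.0927
step 2: x_pred=-3.9404  r=5.5104  x^+=0.4018  v^+=-2.2227  a^+=-0.6273
step 3: x_pred=-1.9928  r=5.8128  x^+=2.5877  v^+=-1.1543  a^+=0.9185
step 4: x_pred=1.9055  r=-1.1355  x^+=1.0107  v^+=-0.6069  a^+=0.6165

a_post = 0.6165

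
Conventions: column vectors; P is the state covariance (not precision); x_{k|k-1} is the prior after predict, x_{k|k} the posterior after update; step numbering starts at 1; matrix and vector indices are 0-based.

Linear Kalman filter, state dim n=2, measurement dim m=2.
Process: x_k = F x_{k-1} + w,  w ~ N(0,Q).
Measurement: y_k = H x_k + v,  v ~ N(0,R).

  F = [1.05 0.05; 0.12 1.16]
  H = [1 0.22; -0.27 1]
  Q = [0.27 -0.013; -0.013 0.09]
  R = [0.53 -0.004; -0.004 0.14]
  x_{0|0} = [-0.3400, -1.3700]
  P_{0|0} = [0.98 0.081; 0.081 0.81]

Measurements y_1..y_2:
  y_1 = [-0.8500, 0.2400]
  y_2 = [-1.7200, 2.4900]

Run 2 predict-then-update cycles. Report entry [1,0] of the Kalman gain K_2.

step 1: x^-=[-0.4255, -1.6300]  P^-=[1.3610 0.2566; 0.2566 1.2166]  S=[2.0628 0.1375; 0.1375 1.3172]  K=[0.6976 -0.1570; 0.1974 0.8504]  nu=[-0.0659, 1.7551]  x^+=[-0.7470, -0.1505]  P^+=[0.3547 0.0710; 0.0710 0.1374]
step 2: x^-=[-0.7919, -0.2642]  P^-=[0.6689 0.1266; 0.1266 0.2998]  S=[1.2691 0.0004; 0.0004 0.4202]  K=[0.5491 -0.1291; 0.1515 0.6320]  nu=[-0.8700, 2.5404]  x^+=[-1.5975, 1.2095]  P^+=[0.2794 0.0552; 0.0552 0.1028]

K[1,0] = 0.1515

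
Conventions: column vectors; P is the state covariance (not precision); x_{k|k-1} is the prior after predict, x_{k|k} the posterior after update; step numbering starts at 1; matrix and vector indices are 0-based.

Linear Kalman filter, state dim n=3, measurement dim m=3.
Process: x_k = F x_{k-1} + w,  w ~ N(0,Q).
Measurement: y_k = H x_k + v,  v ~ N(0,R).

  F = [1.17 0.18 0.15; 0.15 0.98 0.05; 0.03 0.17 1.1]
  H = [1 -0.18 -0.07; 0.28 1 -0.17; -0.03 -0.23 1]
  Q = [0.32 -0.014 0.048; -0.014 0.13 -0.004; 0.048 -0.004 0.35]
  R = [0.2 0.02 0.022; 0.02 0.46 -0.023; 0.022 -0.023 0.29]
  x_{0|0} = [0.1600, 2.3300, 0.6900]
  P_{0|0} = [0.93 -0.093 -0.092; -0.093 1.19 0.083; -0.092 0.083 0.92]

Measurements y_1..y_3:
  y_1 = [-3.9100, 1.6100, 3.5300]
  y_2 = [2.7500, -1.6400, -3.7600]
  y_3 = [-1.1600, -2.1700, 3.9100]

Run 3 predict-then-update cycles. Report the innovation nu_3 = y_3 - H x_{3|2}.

innov = [-2.1378, -2.6731, 5.3737]

step 1: x^-=[0.7101, 2.3419, 1.1599]  P^-=[1.5854 0.2624 0.1496; 0.2624 1.2755 0.3188; 0.1496 0.3188 1.5224]  S=[1.7268 0.4607 -0.0406; 0.4607 1.9281 -0.2394; -0.0406 -0.2394 1.7294]  K=[0.8436 0.1598 0.0660; -0.1860 0.7292 0.1067; -0.0327 0.1671 0.8577]  nu=[-4.1174, -0.7335, 2.9300]  x^+=[-2.6871, 2.8853, 3.6853]  P^+=[0.1851 0.0455 0.0501; 0.0455 0.3314 0.0877; 0.0501 0.0877 0.2658]
step 2: x^-=[-2.0718, 2.6088, 4.4637]  P^-=[0.6315 0.1501 0.2020; 0.1501 0.4759 0.1728; 0.2020 0.1728 0.7180]  S=[0.7725 0.2171 0.1129; 0.2171 1.0122 -0.0369; 0.1129 -0.0369 0.9442]  K=[0.7139 0.1387 0.0774; -0.0876 0.5048 0.0925; 0.0155 0.1287 0.7151]  nu=[5.6038, -2.9099, -7.6858]  x^+=[0.9306, -0.0619, -1.3198]  P^+=[0.1580 0.0404 0.0490; 0.0404 0.2284 0.0670; 0.0490 0.0670 0.2216]
step 3: x^-=[0.8797, 0.0129, -1.4344]  P^-=[0.5865 0.1175 0.1836; 0.1175 0.3727 0.1302; 0.1836 0.1302 0.6536]  S=[0.7370 0.1966 0.1103; 0.1966 0.9016 -0.0483; 0.1103 -0.0483 0.8946]  K=[0.7041 0.1284 0.0754; -0.0746 0.4458 0.0790; 0.0218 0.1105 0.6943]  nu=[-2.1378, -2.6731, 5.3737]  x^+=[-0.5632, -0.5947, 1.9544]  P^+=[0.1549 0.0361 0.0474; 0.0361 0.2016 0.0585; 0.0474 0.0585 0.2141]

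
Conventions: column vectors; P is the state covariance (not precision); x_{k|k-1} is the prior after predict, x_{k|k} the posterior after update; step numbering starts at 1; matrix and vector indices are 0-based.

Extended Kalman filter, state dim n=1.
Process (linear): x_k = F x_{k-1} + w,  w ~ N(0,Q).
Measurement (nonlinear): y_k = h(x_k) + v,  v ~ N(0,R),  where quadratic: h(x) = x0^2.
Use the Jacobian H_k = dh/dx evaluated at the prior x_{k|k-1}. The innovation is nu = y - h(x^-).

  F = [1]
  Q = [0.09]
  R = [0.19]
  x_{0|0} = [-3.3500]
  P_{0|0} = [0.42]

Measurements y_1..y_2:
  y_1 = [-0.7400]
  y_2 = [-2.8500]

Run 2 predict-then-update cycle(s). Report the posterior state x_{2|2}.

step 1: x^-=[-3.3500]  P^-=[0.5100]  H_jac=[-6.7000]  S=[23.0839]  K=[-0.1480]  nu=[-11.9625]  x^+=[-1.5792]  P^+=[0.0042]
step 2: x^-=[-1.5792]  P^-=[0.0942]  H_jac=[-3.1585]  S=[1.1297]  K=[-0.2634]  nu=[-5.3440]  x^+=[-0.1719]  P^+=[0.0158]

x_post = [-0.1719]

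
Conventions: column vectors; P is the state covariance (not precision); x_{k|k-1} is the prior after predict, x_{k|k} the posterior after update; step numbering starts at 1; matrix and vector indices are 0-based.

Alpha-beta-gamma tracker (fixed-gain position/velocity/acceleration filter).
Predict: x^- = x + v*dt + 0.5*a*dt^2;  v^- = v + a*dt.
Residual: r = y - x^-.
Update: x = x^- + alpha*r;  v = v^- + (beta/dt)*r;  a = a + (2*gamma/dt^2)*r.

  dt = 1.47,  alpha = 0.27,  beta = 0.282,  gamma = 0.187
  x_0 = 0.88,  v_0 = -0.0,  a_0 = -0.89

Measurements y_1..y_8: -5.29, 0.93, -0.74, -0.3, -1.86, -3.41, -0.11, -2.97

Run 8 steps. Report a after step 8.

step 1: x_pred=-0.0816  r=-5.2084  x^+=-1.4879  v^+=-2.3075  a^+=-1.7914
step 2: x_pred=-6.8154  r=7.7454  x^+=-4.7241  v^+=-3.4550  a^+=-0.4509
step 3: x_pred=-10.2902  r=9.5502  x^+=-7.7117  v^+=-2.2858  a^+=1.2020
step 4: x_pred=-9.7731  r=9.4731  x^+=-7.2153  v^+=1.2985  a^+=2.8416
step 5: x_pred=-2.2364  r=0.3764  x^+=-2.1348  v^+=5.5478  a^+=2.9067
step 6: x_pred=9.1610  r=-12.5710  x^+=5.7668  v^+=7.4091  a^+=0.7310
step 7: x_pred=17.4480  r=-17.5580  x^+=12.7073  v^+=5.1154  a^+=-2.3079
step 8: x_pred=17.7333  r=-20.7033  x^+=12.1434  v^+=-2.2489  a^+=-5.8911

a_post = -5.8911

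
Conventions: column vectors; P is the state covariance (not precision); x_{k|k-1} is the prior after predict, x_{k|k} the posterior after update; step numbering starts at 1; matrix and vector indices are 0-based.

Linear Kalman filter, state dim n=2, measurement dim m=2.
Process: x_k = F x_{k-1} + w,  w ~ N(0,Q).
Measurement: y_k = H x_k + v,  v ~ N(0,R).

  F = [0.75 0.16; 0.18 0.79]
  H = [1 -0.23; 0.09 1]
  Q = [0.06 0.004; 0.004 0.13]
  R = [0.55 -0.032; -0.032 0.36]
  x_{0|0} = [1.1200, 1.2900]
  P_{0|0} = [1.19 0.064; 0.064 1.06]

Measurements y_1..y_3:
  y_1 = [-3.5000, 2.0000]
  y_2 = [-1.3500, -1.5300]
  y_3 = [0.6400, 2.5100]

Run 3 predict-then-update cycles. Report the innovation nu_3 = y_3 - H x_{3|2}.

innov = [1.4542, 2.8824]

step 1: x^-=[1.0464, 1.2207]  P^-=[0.7719 0.3384; 0.3384 0.8483]  S=[1.2111 0.1738; 0.1738 1.2755]  K=[0.5377 0.2465; 0.0199 0.6863]  nu=[-4.2656, 0.6851]  x^+=[-1.0784, 1.6062]  P^+=[0.2981 0.0447; 0.0447 0.2424]
step 2: x^-=[-0.5518, 1.0748]  P^-=[0.2446 0.1027; 0.1027 0.3037]  S=[0.7635 0.0207; 0.0207 0.6841]  K=[0.2848 0.1736; 0.0306 0.4564]  nu=[-0.5510, -2.5551]  x^+=[-1.1523, -0.1084]  P^+=[0.1600 0.0390; 0.0390 0.1598]
step 3: x^-=[-0.8816, -0.2930]  P^-=[0.1635 0.0700; 0.0700 0.2460]  S=[0.6943 -0.0053; -0.0053 0.6200]  K=[0.2133 0.1385; 0.0225 0.4072]  nu=[1.4542, 2.8824]  x^+=[-0.1721, 0.9134]  P^+=[0.1203 0.0322; 0.0322 0.1430]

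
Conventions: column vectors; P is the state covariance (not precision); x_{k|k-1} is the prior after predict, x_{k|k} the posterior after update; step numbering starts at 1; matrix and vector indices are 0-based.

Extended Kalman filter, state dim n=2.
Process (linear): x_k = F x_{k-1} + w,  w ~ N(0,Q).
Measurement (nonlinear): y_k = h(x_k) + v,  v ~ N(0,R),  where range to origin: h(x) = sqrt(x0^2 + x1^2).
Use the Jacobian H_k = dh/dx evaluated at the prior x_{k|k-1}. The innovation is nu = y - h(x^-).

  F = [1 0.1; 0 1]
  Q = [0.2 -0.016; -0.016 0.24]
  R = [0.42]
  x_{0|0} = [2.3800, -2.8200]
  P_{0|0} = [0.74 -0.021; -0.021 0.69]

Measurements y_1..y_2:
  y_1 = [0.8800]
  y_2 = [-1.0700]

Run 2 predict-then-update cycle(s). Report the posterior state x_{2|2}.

step 1: x^-=[2.0980, -2.8200]  P^-=[0.9427 0.0320; 0.0320 0.9300]  H_jac=[0.5969 -0.8023]  S=[1.3239]  K=[0.4056; -0.5492]  nu=[-2.6348]  x^+=[1.0292, -1.3730]  P^+=[0.7249 0.3269; 0.3269 0.5307]
step 2: x^-=[0.8919, -1.3730]  P^-=[0.9956 0.3640; 0.3640 0.7707]  H_jac=[0.5448 -0.8386]  S=[0.9249]  K=[0.2563; -0.4844]  nu=[-2.7072]  x^+=[0.1979, -0.0615]  P^+=[0.9348 0.4788; 0.4788 0.5537]

x_post = [0.1979, -0.0615]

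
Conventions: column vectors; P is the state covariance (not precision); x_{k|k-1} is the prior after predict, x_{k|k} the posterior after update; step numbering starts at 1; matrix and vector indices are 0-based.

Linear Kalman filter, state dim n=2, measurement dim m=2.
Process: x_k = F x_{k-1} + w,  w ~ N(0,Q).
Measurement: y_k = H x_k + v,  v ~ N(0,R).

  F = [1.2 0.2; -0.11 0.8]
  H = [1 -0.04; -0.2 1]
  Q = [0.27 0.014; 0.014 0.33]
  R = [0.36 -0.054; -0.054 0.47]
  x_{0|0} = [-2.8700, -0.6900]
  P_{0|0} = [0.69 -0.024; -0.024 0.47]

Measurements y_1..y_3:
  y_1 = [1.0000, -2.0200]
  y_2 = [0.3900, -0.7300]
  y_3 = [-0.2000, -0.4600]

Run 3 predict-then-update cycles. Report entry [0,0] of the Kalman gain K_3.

step 1: x^-=[-3.5820, -0.2363]  P^-=[1.2709 -0.0244; -0.0244 0.6434]  S=[1.6339 -0.3585; -0.3585 1.1740]  K=[0.7785 0.0005; 0.0970 0.5818]  nu=[4.5725, -2.5001]  x^+=[-0.0232, -1.2474]  P^+=[0.2808 0.0143; 0.0143 0.2711]
step 2: x^-=[-0.2774, -0.9954]  P^-=[0.6921 0.0338; 0.0338 0.5044]  S=[1.0502 -0.1786; -0.1786 0.9885]  K=[0.6600 0.0133; 0.1016 0.5217]  nu=[0.6276, 0.2099]  x^+=[0.1396, -0.8221]  P^+=[0.2376 0.0182; 0.0182 0.2434]
step 3: x^-=[0.0031, -0.6730]  P^-=[0.6306 0.0386; 0.0386 0.4854]  S=[0.9883 -0.1606; -0.1606 0.9652]  K=[0.6391 0.0157; 0.1026 0.5120]  nu=[-0.2300, 0.2136]  x^+=[-0.1405, -0.5872]  P^+=[0.2300 0.0189; 0.0189 0.2389]

K[0,0] = 0.6391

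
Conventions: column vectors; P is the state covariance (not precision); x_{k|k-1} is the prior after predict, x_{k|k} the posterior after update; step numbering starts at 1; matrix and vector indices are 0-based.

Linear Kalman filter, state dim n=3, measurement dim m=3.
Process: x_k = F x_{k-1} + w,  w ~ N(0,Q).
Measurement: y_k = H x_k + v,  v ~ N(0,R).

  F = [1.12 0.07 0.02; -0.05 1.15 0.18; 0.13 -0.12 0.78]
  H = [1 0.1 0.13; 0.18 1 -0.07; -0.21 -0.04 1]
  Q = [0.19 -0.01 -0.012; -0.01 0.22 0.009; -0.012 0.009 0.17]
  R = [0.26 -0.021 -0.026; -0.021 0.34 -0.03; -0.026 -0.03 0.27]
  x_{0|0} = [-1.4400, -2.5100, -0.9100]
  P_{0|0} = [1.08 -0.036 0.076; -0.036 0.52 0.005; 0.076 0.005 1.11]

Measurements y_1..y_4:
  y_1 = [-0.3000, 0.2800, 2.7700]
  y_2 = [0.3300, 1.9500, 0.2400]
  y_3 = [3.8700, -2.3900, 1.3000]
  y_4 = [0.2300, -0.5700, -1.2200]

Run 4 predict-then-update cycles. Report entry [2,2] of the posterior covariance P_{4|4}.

P_post[2,2] = 0.1282

step 1: x^-=[-1.8067, -2.9783, -0.5958]  P^-=[1.5455 -0.0554 0.2296; -0.0554 0.9512 0.0837; 0.2296 0.0837 0.8867]  S=[1.8808 0.2874 -0.0045; 0.2874 1.3082 -0.0479; -0.0045 -0.0479 1.1223]  K=[0.8389 -0.0293 -0.0806; -0.0855 0.7368 0.0821; 0.1842 0.0349 0.7463]  nu=[1.8820, 3.5418, 2.8673]  x^+=[-0.5625, -0.2941, 2.0146]  P^+=[0.2271 -0.0659 0.0024; -0.0659 0.2616 -0.0011; 0.0024 -0.0011 0.1961]
step 2: x^-=[-0.6103, 0.0525, 1.5336]  P^-=[0.4660 -0.0851 0.0322; -0.0851 0.5800 -0.0123; 0.0322 -0.0123 0.2997]  S=[0.7279 0.0285 -0.0519; 0.0285 0.9068 -0.0793; -0.0519 -0.0793 0.5772]  K=[0.6315 -0.0285 -0.0550; -0.0605 0.6300 0.0507; 0.1328 0.0112 0.5218]  nu=[0.7357, 2.1147, -1.4196]  x^+=[-0.1279, 1.2683, 0.9142]  P^+=[0.1710 -0.0518 0.0034; -0.0518 0.2229 -0.0056; 0.0034 -0.0056 0.1376]
step 3: x^-=[-0.0362, 1.6295, 0.5443]  P^-=[0.3976 -0.0672 0.0224; -0.0672 0.5232 -0.0166; 0.0224 -0.0166 0.2632]  S=[0.6592 0.0290 -0.0531; 0.0290 0.8549 -0.0820; -0.0531 -0.0820 0.5423]  K=[0.5941 -0.0220 -0.0529; -0.0490 0.6050 0.0436; 0.1225 0.0067 0.4908]  nu=[3.6725, -3.9749, 0.8133]  x^+=[2.1897, -0.9198, 1.3668]  P^+=[0.1606 -0.0471 0.0028; -0.0471 0.2135 -0.0065; 0.0028 -0.0065 0.1295]
step 4: x^-=[2.4155, -0.9213, 1.4611]  P^-=[0.3853 -0.0615 0.0196; -0.0615 0.5096 -0.0163; 0.0196 -0.0163 0.2578]  S=[0.6472 0.0314 -0.0542; 0.0314 0.8430 -0.0822; -0.0542 -0.0822 0.5376]  K=[0.5863 -0.0194 -0.0534; -0.0451 0.5986 0.0427; 0.1199 0.0063 0.4861]  nu=[-2.2833, 0.0188, -2.2107]  x^+=[1.1943, -0.9015, 0.1128]  P^+=[0.1585 -0.0457 0.0024; -0.0457 0.2109 -0.0064; 0.0024 -0.0064 0.1282]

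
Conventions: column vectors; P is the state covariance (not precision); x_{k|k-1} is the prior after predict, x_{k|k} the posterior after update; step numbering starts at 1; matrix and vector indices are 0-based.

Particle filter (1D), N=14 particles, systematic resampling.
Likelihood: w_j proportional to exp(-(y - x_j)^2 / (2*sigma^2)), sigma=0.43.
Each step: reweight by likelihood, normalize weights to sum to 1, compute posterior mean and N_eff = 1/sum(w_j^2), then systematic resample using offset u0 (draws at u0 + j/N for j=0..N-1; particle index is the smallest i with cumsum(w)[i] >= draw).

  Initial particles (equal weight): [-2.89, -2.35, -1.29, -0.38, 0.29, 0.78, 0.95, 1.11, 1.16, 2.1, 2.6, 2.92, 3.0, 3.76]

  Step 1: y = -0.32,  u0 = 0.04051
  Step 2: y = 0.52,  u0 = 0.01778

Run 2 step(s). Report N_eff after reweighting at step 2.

N_eff = 6.4426

step 1: w=[0.0000, 0.0000, 0.0526, 0.6638, 0.2451, 0.0254, 0.0086, 0.0027, 0.0018, 0.0000, 0.0000, 0.0000, 0.0000, 0.0000]  mean=-0.2161  Neff=1.9831  idx=[2, 3, 3, 3, 3, 3, 3, 3, 3, 3, 4, 4, 4, 5]
step 2: w=[0.0000, 0.0252, 0.0252, 0.0252, 0.0252, 0.0252, 0.0252, 0.0252, 0.0252, 0.0252, 0.1952, 0.1952, 0.1952, 0.1876]  mean=0.2299  Neff=6.4426  idx=[1, 4, 7, 10, 10, 10, 11, 11, 11, 12, 12, 12, 13, 13]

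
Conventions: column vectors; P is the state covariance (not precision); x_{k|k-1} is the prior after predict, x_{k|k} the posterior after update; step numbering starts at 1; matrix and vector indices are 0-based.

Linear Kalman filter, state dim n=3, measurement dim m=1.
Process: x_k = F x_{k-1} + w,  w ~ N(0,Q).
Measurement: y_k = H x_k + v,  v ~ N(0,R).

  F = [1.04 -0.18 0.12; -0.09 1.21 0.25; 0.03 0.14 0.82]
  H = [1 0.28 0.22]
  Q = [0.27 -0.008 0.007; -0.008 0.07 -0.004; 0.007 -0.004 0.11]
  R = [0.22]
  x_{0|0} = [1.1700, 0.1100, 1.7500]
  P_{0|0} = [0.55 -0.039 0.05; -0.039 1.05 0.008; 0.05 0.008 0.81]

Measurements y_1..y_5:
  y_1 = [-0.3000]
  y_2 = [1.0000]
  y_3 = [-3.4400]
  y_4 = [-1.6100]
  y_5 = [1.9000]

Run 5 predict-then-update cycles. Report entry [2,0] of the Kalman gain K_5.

K[2,0] = -0.1573

step 1: x^-=[1.4070, 0.4653, 1.4855]  P^-=[0.9373 -0.3003 0.1137; -0.3003 1.6735 0.3424; 0.1137 0.3424 0.6797]  S=[1.2454]  K=[0.7052; 0.1956; 0.2883]  nu=[-2.1641]  x^+=[-0.1190, 0.0420, 0.8615]  P^+=[0.3180 -0.4721 -0.1395; -0.4721 1.6258 0.2722; -0.1395 0.2722 0.5761]
step 2: x^-=[-0.0280, 0.2770, 0.7087]  P^-=[0.8051 -0.9838 -0.1886; -0.9838 2.7627 0.6663; -0.1886 0.6663 0.5812]  S=[0.7180]  K=[0.6799; -0.0887; 0.1752]  nu=[0.7945]  x^+=[0.5122, 0.2065, 0.8479]  P^+=[0.4732 -0.9405 -0.2742; -0.9405 2.7571 0.6775; -0.2742 0.6775 0.5592]
step 3: x^-=[0.5972, 0.4158, 0.7396]  P^-=[1.1337 -1.8352 -0.4480; -1.8352 4.7725 1.2682; -0.4480 1.2682 0.6746]  S=[0.6919]  K=[0.7534; -0.3179; 0.0803]  nu=[-4.3164]  x^+=[-2.6546, 1.7880, 0.3931]  P^+=[0.7410 -1.6695 -0.4898; -1.6695 4.7025 1.2858; -0.4898 1.2858 0.6701]
step 4: x^-=[-3.0355, 2.5007, 0.4930]  P^-=[1.6807 -3.2027 -0.8442; -3.2027 8.1665 2.2417; -0.8442 2.2417 0.9105]  S=[0.6963]  K=[0.8592; -0.6073; -0.0232]  nu=[0.6168]  x^+=[-2.5055, 2.1260, 0.4787]  P^+=[1.1667 -2.8393 -0.8303; -2.8393 7.9096 2.2319; -0.8303 2.2319 0.9102]
step 5: x^-=[-2.9310, 2.9177, 0.6150]  P^-=[2.5607 -5.4149 -1.4674; -5.4149 13.7229 3.7997; -1.4674 3.7997 1.3258]  S=[0.7108]  K=[1.0152; -1.0362; -0.1573]  nu=[3.8787]  x^+=[1.0069, -1.1014, 0.0048]  P^+=[1.8280 -4.6671 -1.3539; -4.6671 12.9597 3.6838; -1.3539 3.6838 1.3082]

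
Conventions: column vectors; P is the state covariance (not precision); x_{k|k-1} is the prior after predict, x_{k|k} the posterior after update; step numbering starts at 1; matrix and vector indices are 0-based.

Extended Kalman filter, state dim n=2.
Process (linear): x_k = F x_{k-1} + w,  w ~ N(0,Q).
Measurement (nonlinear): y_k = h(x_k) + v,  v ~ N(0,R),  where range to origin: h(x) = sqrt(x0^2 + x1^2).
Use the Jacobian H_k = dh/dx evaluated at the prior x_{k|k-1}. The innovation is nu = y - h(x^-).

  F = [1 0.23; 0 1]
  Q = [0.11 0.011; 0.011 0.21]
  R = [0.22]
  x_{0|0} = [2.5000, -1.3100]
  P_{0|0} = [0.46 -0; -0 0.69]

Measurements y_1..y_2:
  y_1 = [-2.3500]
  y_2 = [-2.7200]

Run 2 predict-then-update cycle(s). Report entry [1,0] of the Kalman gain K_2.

K[1,0] = 0.8701

step 1: x^-=[2.1987, -1.3100]  P^-=[0.6065 0.1697; 0.1697 0.9000]  H_jac=[0.8591 -0.5118]  S=[0.7542]  K=[0.5757; -0.4175]  nu=[-4.9094]  x^+=[-0.6277, 0.7398]  P^+=[0.3565 0.3510; 0.3510 0.7685]
step 2: x^-=[-0.4575, 0.7398]  P^-=[0.6686 0.5387; 0.5387 0.9785]  H_jac=[-0.5260 0.8505]  S=[0.6308]  K=[0.1688; 0.8701]  nu=[-3.5898]  x^+=[-1.0635, -2.3838]  P^+=[0.6507 0.4461; 0.4461 0.5010]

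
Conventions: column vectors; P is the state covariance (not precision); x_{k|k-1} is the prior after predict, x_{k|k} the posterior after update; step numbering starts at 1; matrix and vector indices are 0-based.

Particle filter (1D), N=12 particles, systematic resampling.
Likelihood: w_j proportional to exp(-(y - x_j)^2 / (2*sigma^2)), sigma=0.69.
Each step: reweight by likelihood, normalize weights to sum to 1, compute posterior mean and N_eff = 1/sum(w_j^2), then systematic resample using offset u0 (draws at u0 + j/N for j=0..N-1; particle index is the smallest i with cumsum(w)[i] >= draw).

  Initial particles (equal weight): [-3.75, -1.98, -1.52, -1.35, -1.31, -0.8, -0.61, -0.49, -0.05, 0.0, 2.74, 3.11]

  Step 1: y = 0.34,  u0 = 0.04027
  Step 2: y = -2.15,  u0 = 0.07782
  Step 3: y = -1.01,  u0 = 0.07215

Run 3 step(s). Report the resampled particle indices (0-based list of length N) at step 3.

step 1: w=[0.0000, 0.0012, 0.0088, 0.0166, 0.0191, 0.0850, 0.1289, 0.1614, 0.2836, 0.2946, 0.0008, 0.0001]  mean=-0.3004  Neff=4.5906  idx=[4, 5, 6, 7, 7, 8, 8, 8, 9, 9, 9, 9]
step 2: w=[0.5428, 0.1680, 0.0944, 0.0630, 0.0630, 0.0111, 0.0111, 0.0111, 0.0089, 0.0089, 0.0089, 0.0089]  mean=-0.9665  Neff=2.9378  idx=[0, 0, 0, 0, 0, 0, 1, 1, 2, 3, 4, 11]
step 3: w=[0.0904, 0.0904, 0.0904, 0.0904, 0.0904, 0.0904, 0.0949, 0.0949, 0.0840, 0.0748, 0.0748, 0.0340]  mean=-0.9871  Neff=11.5638  idx=[0, 1, 2, 3, 4, 5, 6, 7, 8, 9, 10, 11]

resampled_idx = [0, 1, 2, 3, 4, 5, 6, 7, 8, 9, 10, 11]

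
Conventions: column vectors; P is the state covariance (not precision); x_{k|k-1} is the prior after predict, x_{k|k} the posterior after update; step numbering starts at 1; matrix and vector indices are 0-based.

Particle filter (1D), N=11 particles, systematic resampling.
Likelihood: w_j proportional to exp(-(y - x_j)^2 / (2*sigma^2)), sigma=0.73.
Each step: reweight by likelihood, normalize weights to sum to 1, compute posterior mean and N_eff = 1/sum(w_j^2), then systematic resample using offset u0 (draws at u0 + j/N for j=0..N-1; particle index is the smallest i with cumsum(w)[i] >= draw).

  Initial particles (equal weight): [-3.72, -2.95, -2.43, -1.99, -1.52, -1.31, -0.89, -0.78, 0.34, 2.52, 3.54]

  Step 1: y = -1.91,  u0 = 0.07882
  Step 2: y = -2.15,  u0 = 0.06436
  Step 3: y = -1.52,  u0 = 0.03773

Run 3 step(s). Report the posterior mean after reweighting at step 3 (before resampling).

post_mean = -1.7110

step 1: w=[0.0104, 0.0815, 0.1745, 0.2236, 0.1950, 0.1604, 0.0847, 0.0679, 0.0019, 0.0000, 0.0000]  mean=-1.7824  Neff=6.1445  idx=[1, 2, 2, 3, 3, 4, 4, 5, 5, 6, 7]
step 2: w=[0.0765, 0.1296, 0.1296, 0.1362, 0.1362, 0.0962, 0.0962, 0.0720, 0.0720, 0.0315, 0.0240]  mean=-1.9257  Neff=9.3450  idx=[0, 1, 2, 3, 3, 4, 5, 5, 6, 8, 9]
step 3: w=[0.0180, 0.0564, 0.0564, 0.0997, 0.0997, 0.0997, 0.1226, 0.1226, 0.1226, 0.1177, 0.0845]  mean=-1.7110  Neff=9.7449  idx=[1, 2, 3, 4, 5, 6, 7, 7, 8, 9, 10]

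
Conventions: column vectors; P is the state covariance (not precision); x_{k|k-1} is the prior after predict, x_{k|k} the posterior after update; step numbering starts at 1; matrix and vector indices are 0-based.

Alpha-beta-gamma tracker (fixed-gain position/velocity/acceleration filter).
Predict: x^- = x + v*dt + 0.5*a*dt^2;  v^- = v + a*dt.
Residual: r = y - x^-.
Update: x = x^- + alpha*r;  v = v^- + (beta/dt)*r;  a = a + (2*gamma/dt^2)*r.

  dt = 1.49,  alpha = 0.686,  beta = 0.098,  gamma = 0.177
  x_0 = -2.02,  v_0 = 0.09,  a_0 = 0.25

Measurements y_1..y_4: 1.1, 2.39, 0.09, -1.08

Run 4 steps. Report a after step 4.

a_post = -1.1476

step 1: x_pred=-1.6084  r=2.7084  x^+=0.2496  v^+=0.6406  a^+=0.6819
step 2: x_pred=1.9610  r=0.4290  x^+=2.2553  v^+=1.6848  a^+=0.7503
step 3: x_pred=5.5985  r=-5.5085  x^+=1.8197  v^+=2.4404  a^+=-0.1281
step 4: x_pred=5.3137  r=-6.3937  x^+=0.9276  v^+=1.8290  a^+=-1.1476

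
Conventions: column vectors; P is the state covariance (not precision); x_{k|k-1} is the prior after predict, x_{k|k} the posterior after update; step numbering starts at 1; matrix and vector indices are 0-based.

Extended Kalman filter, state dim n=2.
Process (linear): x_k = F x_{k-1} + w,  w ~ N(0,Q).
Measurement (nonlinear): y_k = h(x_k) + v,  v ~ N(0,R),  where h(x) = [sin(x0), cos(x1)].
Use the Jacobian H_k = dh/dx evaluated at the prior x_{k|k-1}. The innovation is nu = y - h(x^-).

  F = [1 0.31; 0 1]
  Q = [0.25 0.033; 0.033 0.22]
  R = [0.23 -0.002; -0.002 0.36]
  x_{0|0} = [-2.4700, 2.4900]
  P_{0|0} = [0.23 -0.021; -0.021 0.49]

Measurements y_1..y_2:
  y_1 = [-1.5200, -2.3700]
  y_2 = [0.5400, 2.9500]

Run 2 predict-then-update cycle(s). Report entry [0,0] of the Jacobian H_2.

H_jac[0,0] = 0.9814

step 1: x^-=[-1.6981, 2.4900]  P^-=[0.5141 0.1639; 0.1639 0.7100]  H_jac=[-0.1270 0.0000; 0.0000 -0.6065]  S=[0.2383 0.0106; 0.0106 0.6211]  K=[-0.2670 -0.1555; -0.0565 -0.6923]  nu=[-0.5281, -1.5749]  x^+=[-1.3123, 3.6101]  P^+=[0.4812 0.0914; 0.0914 0.4107]
step 2: x^-=[-0.1932, 3.6101]  P^-=[0.8273 0.2517; 0.2517 0.6307]  H_jac=[0.9814 0.0000; 0.0000 0.4515]  S=[1.0268 0.1095; 0.1095 0.4886]  K=[0.7847 0.0567; 0.1828 0.5419]  nu=[0.7320, 3.8423]  x^+=[0.5990, 5.8260]  P^+=[0.1838 0.0417; 0.0417 0.4313]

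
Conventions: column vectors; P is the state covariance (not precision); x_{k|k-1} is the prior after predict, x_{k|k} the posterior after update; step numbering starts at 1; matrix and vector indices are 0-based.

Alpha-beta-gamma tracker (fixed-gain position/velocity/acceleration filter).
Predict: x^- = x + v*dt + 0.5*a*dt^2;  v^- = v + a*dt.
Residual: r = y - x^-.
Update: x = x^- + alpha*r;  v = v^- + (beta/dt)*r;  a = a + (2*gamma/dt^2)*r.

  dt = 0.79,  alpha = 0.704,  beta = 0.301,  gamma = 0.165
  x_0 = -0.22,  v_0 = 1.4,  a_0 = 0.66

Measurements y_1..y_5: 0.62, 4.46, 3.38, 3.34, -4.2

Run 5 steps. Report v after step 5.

v_post = -3.3790

step 1: x_pred=1.0920  r=-0.4720  x^+=0.7597  v^+=1.7416  a^+=0.4104
step 2: x_pred=2.2636  r=2.1964  x^+=3.8099  v^+=2.9027  a^+=1.5718
step 3: x_pred=6.5935  r=-3.2135  x^+=4.3312  v^+=2.9200  a^+=-0.1274
step 4: x_pred=6.5983  r=-3.2583  x^+=4.3044  v^+=1.5780  a^+=-1.8502
step 5: x_pred=4.9737  r=-9.1737  x^+=-1.4846  v^+=-3.3790  a^+=-6.7009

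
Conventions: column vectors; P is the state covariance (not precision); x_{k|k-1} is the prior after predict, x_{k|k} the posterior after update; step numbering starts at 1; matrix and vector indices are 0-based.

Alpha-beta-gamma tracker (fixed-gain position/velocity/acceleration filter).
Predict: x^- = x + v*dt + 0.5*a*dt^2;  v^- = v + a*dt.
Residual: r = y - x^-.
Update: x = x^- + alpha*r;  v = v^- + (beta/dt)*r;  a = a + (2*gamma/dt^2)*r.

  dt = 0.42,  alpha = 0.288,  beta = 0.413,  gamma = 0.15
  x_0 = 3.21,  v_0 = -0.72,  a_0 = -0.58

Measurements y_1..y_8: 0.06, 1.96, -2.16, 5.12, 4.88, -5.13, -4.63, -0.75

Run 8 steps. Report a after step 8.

step 1: x_pred=2.8564  r=-2.7964  x^+=2.0511  v^+=-3.7134  a^+=-5.3359
step 2: x_pred=0.0208  r=1.9392  x^+=0.5793  v^+=-4.0476  a^+=-2.0379
step 3: x_pred=-1.3005  r=-0.8595  x^+=-1.5480  v^+=-5.7488  a^+=-3.4997
step 4: x_pred=-4.2712  r=9.3912  x^+=-1.5665  v^+=2.0160  a^+=12.4716
step 5: x_pred=0.3802  r=4.4998  x^+=1.6762  v^+=11.6789  a^+=20.1243
step 6: x_pred=8.3562  r=-13.4862  x^+=4.4722  v^+=6.8696  a^+=-2.8115
step 7: x_pred=7.1095  r=-11.7395  x^+=3.7285  v^+=-5.8550  a^+=-22.7765
step 8: x_pred=-0.7395  r=-0.0105  x^+=-0.7425  v^+=-15.4315  a^+=-22.7944

a_post = -22.7944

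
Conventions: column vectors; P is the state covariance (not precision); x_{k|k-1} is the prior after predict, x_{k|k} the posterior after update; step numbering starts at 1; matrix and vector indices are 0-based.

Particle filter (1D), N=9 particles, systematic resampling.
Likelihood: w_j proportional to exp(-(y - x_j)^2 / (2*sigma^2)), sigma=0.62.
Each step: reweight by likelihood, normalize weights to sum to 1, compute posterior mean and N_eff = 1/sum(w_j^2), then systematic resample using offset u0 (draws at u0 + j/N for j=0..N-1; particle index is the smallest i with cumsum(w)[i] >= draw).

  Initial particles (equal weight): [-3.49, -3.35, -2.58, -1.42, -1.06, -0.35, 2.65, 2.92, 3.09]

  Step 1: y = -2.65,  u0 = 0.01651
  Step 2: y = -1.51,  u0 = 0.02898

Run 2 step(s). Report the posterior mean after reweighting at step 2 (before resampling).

step 1: w=[0.1902, 0.2518, 0.4732, 0.0666, 0.0178, 0.0005, 0.0000, 0.0000, 0.0000]  mean=-2.8416  Neff=3.0466  idx=[0, 0, 1, 1, 2, 2, 2, 2, 2]
step 2: w=[0.0052, 0.0052, 0.0105, 0.0105, 0.1937, 0.1937, 0.1937, 0.1937, 0.1937]  mean=-2.6057  Neff=5.3226  idx=[3, 4, 5, 5, 6, 6, 7, 8, 8]

post_mean = -2.6057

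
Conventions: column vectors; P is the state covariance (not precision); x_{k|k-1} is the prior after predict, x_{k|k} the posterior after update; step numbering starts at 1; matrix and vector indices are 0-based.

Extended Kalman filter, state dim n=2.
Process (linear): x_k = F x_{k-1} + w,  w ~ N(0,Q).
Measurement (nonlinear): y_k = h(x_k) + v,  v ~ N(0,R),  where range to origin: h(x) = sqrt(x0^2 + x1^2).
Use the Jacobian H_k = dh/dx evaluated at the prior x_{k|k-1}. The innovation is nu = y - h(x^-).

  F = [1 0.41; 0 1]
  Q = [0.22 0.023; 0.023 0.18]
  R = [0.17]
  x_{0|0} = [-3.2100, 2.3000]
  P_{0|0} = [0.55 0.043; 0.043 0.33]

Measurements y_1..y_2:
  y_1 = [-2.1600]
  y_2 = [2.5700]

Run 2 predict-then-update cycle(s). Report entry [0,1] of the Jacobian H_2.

H_jac[0,1] = 0.2585

step 1: x^-=[-2.2670, 2.3000]  P^-=[0.8607 0.2013; 0.2013 0.5100]  H_jac=[-0.7020 0.7122]  S=[0.6516]  K=[-0.7073; 0.3406]  nu=[-5.3894]  x^+=[1.5450, 0.4644]  P^+=[0.5348 0.3583; 0.3583 0.4344]
step 2: x^-=[1.7354, 0.4644]  P^-=[1.1216 0.5594; 0.5594 0.6144]  H_jac=[0.9660 0.2585]  S=[1.5371]  K=[0.7990; 0.4549]  nu=[0.7735]  x^+=[2.3534, 0.8163]  P^+=[0.1404 0.0007; 0.0007 0.2964]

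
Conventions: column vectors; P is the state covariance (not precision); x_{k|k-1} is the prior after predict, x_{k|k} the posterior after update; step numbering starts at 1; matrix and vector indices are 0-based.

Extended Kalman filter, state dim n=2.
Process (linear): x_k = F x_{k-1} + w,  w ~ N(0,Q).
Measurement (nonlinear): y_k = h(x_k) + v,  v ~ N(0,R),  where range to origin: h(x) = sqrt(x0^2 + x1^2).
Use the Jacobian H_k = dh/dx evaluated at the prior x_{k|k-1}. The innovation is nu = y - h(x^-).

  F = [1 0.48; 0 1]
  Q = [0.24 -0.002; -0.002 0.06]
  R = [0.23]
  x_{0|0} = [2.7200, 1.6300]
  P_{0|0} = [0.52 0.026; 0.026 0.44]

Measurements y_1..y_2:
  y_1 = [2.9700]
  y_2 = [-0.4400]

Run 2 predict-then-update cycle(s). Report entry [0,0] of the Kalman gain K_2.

step 1: x^-=[3.5024, 1.6300]  P^-=[0.8863 0.2352; 0.2352 0.5000]  H_jac=[0.9066 0.4219]  S=[1.2275]  K=[0.7355; 0.3456]  nu=[-0.8931]  x^+=[2.8455, 1.3214]  P^+=[0.2223 -0.0768; -0.0768 0.3534]
step 2: x^-=[3.4798, 1.3214]  P^-=[0.4700 0.0908; 0.0908 0.4134]  H_jac=[0.9349 0.3550]  S=[0.7532]  K=[0.6262; 0.3076]  nu=[-4.1622]  x^+=[0.8733, 0.0411]  P^+=[0.1747 -0.0542; -0.0542 0.3421]

K[0,0] = 0.6262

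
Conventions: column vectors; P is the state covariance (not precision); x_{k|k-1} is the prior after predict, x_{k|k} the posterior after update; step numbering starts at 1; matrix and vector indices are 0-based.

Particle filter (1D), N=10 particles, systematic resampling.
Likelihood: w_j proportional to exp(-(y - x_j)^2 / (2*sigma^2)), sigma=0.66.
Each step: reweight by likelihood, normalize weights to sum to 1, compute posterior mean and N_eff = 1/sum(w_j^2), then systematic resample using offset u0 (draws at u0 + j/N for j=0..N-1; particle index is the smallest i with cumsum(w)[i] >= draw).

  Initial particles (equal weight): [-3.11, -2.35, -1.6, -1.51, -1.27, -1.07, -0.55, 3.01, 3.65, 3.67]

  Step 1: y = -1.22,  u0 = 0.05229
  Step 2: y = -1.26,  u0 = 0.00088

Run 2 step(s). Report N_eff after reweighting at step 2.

step 1: w=[0.0036, 0.0505, 0.1853, 0.1986, 0.2181, 0.2132, 0.1307, 0.0000, 0.0000, 0.0000]  mean=-1.3033  Neff=5.3637  idx=[1, 2, 3, 3, 4, 4, 4, 5, 5, 6]
step 2: w=[0.0302, 0.1034, 0.1099, 0.1099, 0.1180, 0.1180, 0.1180, 0.1132, 0.1132, 0.0662]  mean=-1.2965  Neff=9.2980  idx=[0, 1, 2, 3, 4, 5, 6, 6, 7, 8]

N_eff = 9.2980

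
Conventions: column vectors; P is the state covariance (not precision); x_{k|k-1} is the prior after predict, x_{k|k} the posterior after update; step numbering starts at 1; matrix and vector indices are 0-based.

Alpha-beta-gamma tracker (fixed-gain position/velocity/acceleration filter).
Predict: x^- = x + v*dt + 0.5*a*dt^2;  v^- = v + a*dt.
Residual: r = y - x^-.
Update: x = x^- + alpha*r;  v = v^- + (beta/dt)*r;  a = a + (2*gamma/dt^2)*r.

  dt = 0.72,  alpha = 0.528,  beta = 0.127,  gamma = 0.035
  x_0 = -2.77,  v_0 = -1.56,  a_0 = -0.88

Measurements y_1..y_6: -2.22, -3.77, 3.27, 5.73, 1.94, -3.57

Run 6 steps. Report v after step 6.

v_post = 1.5385

step 1: x_pred=-4.1213  r=1.9013  x^+=-3.1174  v^+=-1.8582  a^+=-0.6233
step 2: x_pred=-4.6169  r=0.8469  x^+=-4.1697  v^+=-2.1576  a^+=-0.5089
step 3: x_pred=-5.8551  r=9.1251  x^+=-1.0371  v^+=-0.9144  a^+=0.7233
step 4: x_pred=-1.5080  r=7.2380  x^+=2.3137  v^+=0.8830  a^+=1.7006
step 5: x_pred=3.3902  r=-1.4502  x^+=2.6245  v^+=1.8516  a^+=1.5048
step 6: x_pred=4.3477  r=-7.9177  x^+=0.1672  v^+=1.5385  a^+=0.4357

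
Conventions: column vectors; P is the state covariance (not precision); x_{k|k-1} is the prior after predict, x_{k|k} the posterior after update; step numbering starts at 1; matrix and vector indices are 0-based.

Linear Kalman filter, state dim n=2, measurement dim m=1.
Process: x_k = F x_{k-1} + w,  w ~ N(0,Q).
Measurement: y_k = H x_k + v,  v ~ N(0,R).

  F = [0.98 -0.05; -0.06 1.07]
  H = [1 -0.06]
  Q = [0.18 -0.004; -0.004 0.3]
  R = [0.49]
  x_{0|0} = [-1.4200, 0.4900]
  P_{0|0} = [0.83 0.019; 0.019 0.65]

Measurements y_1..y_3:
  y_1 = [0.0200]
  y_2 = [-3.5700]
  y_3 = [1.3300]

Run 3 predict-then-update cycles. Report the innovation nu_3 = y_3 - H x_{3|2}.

innov = [3.4050]

step 1: x^-=[-1.4161, 0.6095]  P^-=[0.9769 -0.0676; -0.0676 1.0447]  S=[1.4788]  K=[0.6634; -0.0881]  nu=[1.4727]  x^+=[-0.4392, 0.4798]  P^+=[0.3262 0.0188; 0.0188 1.0333]
step 2: x^-=[-0.4544, 0.5397]  P^-=[0.4940 -0.0587; -0.0587 1.4817]  S=[0.9964]  K=[0.4993; -0.1481]  nu=[-3.0832]  x^+=[-1.9939, 0.9963]  P^+=[0.2456 0.0150; 0.0150 1.4599]
step 3: x^-=[-2.0039, 1.1857]  P^-=[0.4180 -0.0807; -0.0807 1.9704]  S=[0.9248]  K=[0.4573; -0.2151]  nu=[3.4050]  x^+=[-0.4469, 0.4531]  P^+=[0.2247 0.0102; 0.0102 1.9276]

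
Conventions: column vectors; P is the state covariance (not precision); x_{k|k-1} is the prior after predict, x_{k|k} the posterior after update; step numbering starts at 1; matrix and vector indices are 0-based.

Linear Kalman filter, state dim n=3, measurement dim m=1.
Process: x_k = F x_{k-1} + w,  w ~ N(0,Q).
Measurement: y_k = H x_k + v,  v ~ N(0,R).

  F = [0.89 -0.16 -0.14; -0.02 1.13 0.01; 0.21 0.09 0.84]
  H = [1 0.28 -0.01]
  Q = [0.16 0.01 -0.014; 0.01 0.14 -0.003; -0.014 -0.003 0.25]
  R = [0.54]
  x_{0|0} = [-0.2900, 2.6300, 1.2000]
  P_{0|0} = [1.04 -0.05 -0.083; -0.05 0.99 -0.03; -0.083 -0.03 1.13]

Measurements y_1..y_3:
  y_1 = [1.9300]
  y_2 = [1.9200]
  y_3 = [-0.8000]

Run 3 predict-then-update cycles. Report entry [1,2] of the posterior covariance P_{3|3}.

P_post[1,2] = 0.1551

step 1: x^-=[-0.8469, 2.9897, 1.1838]  P^-=[1.0649 -0.2357 -0.0243; -0.2357 1.4063 0.0637; -0.0243 0.0637 1.0655]  S=[1.5833]  K=[0.6310; 0.0994; -0.0108]  nu=[1.9516]  x^+=[0.3846, 3.1837, 1.1627]  P^+=[0.4344 -0.3350 -0.0135; -0.3350 1.3906 0.0654; -0.0135 0.0654 1.0653]
step 2: x^-=[-0.3299, 3.6015, 1.3440]  P^-=[0.6623 -0.5993 -0.1130; -0.5993 1.9326 0.1290; -0.1130 0.1290 1.0246]  S=[1.0199]  K=[0.4860; -0.0583; -0.0854]  nu=[1.2549]  x^+=[0.2800, 3.5284, 1.2368]  P^+=[0.4214 -0.5704 -0.0707; -0.5704 1.9291 0.1240; -0.0707 0.1240 1.0171]
step 3: x^-=[-0.4885, 3.9939, 1.4152]  P^-=[0.7488 -0.9438 -0.1781; -0.9438 2.6322 0.1844; -0.1781 0.1844 0.9741]  S=[0.9692]  K=[0.5017; -0.2153; -0.1406]  nu=[-1.4156]  x^+=[-1.1988, 4.2986, 1.6142]  P^+=[0.5048 -0.8391 -0.1098; -0.8391 2.5873 0.1551; -0.1098 0.1551 0.9550]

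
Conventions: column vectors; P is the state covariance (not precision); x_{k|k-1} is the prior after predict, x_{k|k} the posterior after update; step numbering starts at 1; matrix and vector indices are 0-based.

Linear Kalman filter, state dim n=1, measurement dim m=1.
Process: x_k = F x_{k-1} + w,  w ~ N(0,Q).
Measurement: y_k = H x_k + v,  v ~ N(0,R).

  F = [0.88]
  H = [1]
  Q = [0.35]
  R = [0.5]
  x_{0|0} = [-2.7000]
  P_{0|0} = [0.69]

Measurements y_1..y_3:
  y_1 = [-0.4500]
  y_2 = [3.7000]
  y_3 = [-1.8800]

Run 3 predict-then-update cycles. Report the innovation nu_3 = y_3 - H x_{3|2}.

step 1: x^-=[-2.3760]  P^-=[0.8843]  S=[1.3843]  K=[0.6388]  nu=[1.9260]  x^+=[-1.1456]  P^+=[0.3194]
step 2: x^-=[-1.0082]  P^-=[0.5973]  S=[1.0973]  K=[0.5444]  nu=[4.7082]  x^+=[1.5548]  P^+=[0.2722]
step 3: x^-=[1.3682]  P^-=[0.5608]  S=[1.0608]  K=[0.5286]  nu=[-3.2482]  x^+=[-0.3490]  P^+=[0.2643]

innov = [-3.2482]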